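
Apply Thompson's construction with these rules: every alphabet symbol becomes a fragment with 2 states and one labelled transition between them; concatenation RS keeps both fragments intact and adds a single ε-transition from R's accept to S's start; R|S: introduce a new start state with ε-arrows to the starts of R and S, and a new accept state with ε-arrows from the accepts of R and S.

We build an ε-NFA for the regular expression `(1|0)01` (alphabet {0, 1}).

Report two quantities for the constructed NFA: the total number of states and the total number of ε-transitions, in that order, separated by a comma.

10, 6

Bottom-up over the parse tree:
Each of the 4 symbol leaves contributes 2 states and 0 ε-transitions.
  1|0 : 6 states, 4 ε-transitions
  (1|0)01 : 10 states, 6 ε-transitions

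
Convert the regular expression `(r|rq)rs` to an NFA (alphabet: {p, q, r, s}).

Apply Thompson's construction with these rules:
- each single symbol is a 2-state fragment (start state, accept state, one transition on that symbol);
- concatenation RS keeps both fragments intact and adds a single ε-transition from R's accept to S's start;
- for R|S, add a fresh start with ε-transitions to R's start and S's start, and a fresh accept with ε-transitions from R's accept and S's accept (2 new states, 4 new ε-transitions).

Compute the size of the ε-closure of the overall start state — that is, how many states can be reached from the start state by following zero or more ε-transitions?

Work bottom-up. For each fragment F, track |ε-closure(F.start)| and whether F's accept lies in that closure (i.e. whether F accepts ε). A single-symbol fragment has closure size 1 and does not accept ε.
  rq — same as the first factor's closure: |closure| = 1
  r|rq — |closure| = 1 + 1 + 1 = 3 (the new accept is not ε-reachable since no branch accepts ε)
  (r|rq)rs — |closure| equals the left operand's closure size = 3 (its accept is not ε-reachable, so the closure stops there)

3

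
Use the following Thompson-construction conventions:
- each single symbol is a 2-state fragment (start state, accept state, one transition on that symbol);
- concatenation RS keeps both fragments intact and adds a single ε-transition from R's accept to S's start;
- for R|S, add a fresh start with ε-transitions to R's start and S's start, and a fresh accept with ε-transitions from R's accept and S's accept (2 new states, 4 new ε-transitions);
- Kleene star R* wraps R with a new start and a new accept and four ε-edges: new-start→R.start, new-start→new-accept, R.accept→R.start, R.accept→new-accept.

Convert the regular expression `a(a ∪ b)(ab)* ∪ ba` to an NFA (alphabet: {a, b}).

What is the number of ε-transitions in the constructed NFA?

16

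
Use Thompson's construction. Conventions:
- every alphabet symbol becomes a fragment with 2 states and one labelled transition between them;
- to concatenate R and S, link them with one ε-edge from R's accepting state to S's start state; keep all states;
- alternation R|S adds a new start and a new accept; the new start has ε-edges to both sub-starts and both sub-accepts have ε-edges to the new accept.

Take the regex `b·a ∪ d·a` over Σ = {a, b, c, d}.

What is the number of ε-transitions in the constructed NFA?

By structural recursion:
Each of the 4 symbol leaves contributes 0 ε-transitions.
  b·a = 1 ε-transition
  d·a = 1 ε-transition
  b·a ∪ d·a = 6 ε-transitions

6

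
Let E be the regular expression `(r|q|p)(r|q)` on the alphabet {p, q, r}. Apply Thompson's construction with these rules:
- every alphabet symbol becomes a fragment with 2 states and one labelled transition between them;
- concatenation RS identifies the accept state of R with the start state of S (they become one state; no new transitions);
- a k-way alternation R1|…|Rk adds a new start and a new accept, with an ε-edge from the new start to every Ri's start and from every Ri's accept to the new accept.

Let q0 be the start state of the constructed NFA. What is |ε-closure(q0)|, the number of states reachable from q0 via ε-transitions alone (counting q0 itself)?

4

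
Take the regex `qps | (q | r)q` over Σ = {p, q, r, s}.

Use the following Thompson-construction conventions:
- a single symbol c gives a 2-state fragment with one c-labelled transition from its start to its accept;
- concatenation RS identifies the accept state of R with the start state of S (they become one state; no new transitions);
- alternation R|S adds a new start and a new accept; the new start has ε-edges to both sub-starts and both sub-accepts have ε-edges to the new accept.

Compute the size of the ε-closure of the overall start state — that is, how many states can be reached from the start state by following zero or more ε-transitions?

5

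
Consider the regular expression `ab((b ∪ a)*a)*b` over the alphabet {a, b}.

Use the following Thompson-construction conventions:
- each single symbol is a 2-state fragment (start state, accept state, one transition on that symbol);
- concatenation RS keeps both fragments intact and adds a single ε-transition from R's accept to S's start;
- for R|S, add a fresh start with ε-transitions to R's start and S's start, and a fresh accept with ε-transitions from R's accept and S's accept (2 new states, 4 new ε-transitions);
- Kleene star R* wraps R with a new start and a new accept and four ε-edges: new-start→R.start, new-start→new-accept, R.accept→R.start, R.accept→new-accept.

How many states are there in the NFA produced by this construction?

18

By structural recursion:
Each of the 6 symbol leaves contributes a 2-state fragment.
  b ∪ a → 6 states
  (b ∪ a)* → 8 states
  (b ∪ a)*a → 10 states
  ((b ∪ a)*a)* → 12 states
  ab((b ∪ a)*a)*b → 18 states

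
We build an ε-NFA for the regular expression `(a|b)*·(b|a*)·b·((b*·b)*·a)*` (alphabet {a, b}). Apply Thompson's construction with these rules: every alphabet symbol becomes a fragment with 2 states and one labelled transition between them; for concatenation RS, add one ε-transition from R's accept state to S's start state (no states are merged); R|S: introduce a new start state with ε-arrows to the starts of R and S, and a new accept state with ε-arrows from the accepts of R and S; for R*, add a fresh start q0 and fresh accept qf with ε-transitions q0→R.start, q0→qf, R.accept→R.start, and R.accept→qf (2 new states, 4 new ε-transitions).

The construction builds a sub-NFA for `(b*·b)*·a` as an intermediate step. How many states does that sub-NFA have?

Fragment for `(b*·b)*·a`:
Each of the 3 symbol leaves contributes a 2-state fragment.
  b* — 4 states
  b*·b — 6 states
  (b*·b)* — 8 states
  (b*·b)*·a — 10 states

10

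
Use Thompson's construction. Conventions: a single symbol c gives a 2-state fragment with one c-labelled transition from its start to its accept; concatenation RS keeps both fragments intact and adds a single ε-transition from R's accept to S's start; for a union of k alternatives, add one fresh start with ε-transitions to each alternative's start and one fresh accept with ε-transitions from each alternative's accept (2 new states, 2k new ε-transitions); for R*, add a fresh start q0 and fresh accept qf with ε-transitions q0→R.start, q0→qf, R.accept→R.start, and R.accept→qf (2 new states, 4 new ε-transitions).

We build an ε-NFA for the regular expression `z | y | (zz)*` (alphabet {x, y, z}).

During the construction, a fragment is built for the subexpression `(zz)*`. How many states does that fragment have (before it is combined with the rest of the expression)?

Fragment for `(zz)*`:
Each of the 2 symbol leaves contributes a 2-state fragment.
  zz = 4 states
  (zz)* = 6 states

6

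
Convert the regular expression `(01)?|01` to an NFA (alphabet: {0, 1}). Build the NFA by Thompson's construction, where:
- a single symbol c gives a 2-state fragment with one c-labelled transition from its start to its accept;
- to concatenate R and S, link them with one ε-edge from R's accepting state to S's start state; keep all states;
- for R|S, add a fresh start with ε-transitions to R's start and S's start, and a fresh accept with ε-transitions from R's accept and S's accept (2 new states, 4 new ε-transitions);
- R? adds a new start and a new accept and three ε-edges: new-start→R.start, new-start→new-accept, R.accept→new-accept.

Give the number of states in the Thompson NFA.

Per subexpression:
Each of the 4 symbol leaves contributes a 2-state fragment.
  01 → 4 states
  (01)? → 6 states
  01 → 4 states
  (01)?|01 → 12 states

12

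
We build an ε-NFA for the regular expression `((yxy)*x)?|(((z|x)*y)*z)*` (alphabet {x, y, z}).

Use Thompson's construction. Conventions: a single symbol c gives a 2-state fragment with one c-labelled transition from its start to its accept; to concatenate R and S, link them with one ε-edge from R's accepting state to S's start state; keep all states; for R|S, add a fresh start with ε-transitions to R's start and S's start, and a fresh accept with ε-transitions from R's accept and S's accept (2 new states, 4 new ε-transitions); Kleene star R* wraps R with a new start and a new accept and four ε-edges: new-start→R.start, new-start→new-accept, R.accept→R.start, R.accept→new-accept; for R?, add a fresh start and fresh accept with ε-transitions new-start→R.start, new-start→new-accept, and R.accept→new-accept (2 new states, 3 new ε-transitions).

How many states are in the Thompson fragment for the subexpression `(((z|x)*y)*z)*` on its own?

16

Fragment for `(((z|x)*y)*z)*`:
Each of the 4 symbol leaves contributes a 2-state fragment.
  z|x → 6 states
  (z|x)* → 8 states
  (z|x)*y → 10 states
  ((z|x)*y)* → 12 states
  ((z|x)*y)*z → 14 states
  (((z|x)*y)*z)* → 16 states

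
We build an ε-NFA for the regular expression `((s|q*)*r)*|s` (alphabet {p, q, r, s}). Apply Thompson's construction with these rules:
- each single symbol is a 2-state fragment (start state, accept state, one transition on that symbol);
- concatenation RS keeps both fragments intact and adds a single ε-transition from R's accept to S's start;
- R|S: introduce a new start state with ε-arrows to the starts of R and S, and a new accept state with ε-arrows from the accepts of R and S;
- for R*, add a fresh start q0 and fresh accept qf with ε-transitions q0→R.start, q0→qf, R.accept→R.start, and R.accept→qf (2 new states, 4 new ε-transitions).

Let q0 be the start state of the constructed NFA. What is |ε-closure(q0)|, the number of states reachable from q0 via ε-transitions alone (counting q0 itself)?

14

Let C(F) = |ε-closure(F.start)| within fragment F, and note whether F accepts ε. Symbol fragments have C = 1 and do not accept ε. Then:
  q* : new start has ε-edges to the inner start and to the new accept, so |closure| = 2 + 1 = 3
  s|q* : new start ε-reaches every alternative's start; at least one alternative accepts ε, so the union's new accept is reached too: |closure| = 1 + 1 + 3 + 1 = 6
  (s|q*)* : new start has ε-edges to the inner start and to the new accept, so |closure| = 2 + 6 = 8
  (s|q*)*r : |closure| = 8 + 1 = 9 (closure spills across the concat boundary because the left factor accepts ε)
  ((s|q*)*r)* : new start has ε-edges to the inner start and to the new accept, so |closure| = 2 + 9 = 11
  ((s|q*)*r)*|s : new start ε-reaches every alternative's start; at least one alternative accepts ε, so the union's new accept is reached too: |closure| = 1 + 11 + 1 + 1 = 14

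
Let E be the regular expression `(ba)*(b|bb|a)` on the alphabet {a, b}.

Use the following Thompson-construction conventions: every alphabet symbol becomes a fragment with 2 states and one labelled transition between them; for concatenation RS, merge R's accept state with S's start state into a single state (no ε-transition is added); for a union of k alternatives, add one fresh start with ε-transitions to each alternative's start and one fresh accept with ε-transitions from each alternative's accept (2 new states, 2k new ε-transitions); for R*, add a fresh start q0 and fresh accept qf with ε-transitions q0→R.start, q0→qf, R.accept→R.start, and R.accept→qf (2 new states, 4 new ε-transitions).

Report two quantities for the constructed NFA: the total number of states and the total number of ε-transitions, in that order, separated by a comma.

Recursing over subexpressions:
Each of the 6 symbol leaves contributes 2 states and 0 ε-transitions.
  ba = 3 states, 0 ε-transitions
  (ba)* = 5 states, 4 ε-transitions
  bb = 3 states, 0 ε-transitions
  b|bb|a = 9 states, 6 ε-transitions
  (ba)*(b|bb|a) = 13 states, 10 ε-transitions

13, 10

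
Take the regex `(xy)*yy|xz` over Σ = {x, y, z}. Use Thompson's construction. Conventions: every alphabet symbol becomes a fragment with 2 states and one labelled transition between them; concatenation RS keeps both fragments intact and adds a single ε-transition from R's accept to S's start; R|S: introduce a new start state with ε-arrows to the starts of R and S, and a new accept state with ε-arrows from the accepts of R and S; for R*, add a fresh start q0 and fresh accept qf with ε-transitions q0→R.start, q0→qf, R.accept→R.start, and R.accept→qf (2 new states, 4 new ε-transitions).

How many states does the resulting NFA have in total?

By structural recursion:
Each of the 6 symbol leaves contributes a 2-state fragment.
  xy = 4 states
  (xy)* = 6 states
  (xy)*yy = 10 states
  xz = 4 states
  (xy)*yy|xz = 16 states

16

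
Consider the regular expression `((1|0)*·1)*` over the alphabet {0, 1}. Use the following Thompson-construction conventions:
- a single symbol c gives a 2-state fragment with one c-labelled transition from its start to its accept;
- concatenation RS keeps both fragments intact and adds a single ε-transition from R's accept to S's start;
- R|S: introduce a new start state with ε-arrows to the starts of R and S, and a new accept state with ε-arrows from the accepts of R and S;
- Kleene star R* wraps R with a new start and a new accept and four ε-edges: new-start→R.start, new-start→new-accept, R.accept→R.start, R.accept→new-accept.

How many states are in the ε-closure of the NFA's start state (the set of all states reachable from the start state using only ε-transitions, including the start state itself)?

Work bottom-up. For each fragment F, track |ε-closure(F.start)| and whether F's accept lies in that closure (i.e. whether F accepts ε). A single-symbol fragment has closure size 1 and does not accept ε.
  1|0 — new start ε-reaches every alternative's start; none of them accept ε, so the new accept is not reached: |ε-closure| = 1 + 1 + 1 = 3
  (1|0)* — |ε-closure| = 1 (new start) + 3 (body) + 1 (new accept) = 5
  (1|0)*·1 — the left operand accepts ε, so the closure extends into the next operand (via the concat ε-link); |ε-closure| = 5 + 1 = 6
  ((1|0)*·1)* — new start has ε-edges to the inner start and to the new accept, so |ε-closure| = 2 + 6 = 8

8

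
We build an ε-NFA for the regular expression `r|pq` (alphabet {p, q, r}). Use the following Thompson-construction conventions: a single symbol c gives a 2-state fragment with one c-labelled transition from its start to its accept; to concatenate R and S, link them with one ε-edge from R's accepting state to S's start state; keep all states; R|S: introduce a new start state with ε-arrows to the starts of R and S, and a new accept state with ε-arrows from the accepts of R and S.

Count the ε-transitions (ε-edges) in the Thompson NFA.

5

Per subexpression:
Each of the 3 symbol leaves contributes 0 ε-transitions.
  pq → 1 ε-transition
  r|pq → 5 ε-transitions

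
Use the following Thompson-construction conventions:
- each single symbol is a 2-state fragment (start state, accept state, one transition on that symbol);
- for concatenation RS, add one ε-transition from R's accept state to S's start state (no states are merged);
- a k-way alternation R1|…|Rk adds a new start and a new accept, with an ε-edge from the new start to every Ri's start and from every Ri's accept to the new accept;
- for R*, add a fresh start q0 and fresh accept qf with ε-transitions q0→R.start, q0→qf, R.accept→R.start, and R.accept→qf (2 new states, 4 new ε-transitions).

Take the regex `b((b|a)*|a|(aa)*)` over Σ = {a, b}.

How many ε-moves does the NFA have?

20

Building bottom-up:
Each of the 6 symbol leaves contributes 0 ε-transitions.
  b|a : 4 ε-transitions
  (b|a)* : 8 ε-transitions
  aa : 1 ε-transition
  (aa)* : 5 ε-transitions
  (b|a)*|a|(aa)* : 19 ε-transitions
  b((b|a)*|a|(aa)*) : 20 ε-transitions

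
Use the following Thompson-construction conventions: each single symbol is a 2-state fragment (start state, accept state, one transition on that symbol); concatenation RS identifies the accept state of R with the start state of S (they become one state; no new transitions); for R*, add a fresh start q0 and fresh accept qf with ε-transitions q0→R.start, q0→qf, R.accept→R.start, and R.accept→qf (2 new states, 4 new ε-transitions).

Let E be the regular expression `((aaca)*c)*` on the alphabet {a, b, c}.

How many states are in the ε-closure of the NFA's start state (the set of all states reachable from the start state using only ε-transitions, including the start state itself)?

5

Compute the ε-closure size of each fragment's start state recursively; a symbol fragment's start has no outgoing ε-edge, so its closure is just itself (size 1).
  aaca : |ε-closure| equals the left operand's closure size = 1 (its accept is not ε-reachable, so the closure stops there)
  (aaca)* : new start has ε-edges to the inner start and to the new accept, so |ε-closure| = 2 + 1 = 3
  (aaca)*c : |ε-closure| = 3 + (1−1) = 3 (closure spills across the concat boundary because the left factor accepts ε)
  ((aaca)*c)* : the star's fresh start ε-reaches both the body's start and the fresh accept: |ε-closure| = 2 + 3 = 5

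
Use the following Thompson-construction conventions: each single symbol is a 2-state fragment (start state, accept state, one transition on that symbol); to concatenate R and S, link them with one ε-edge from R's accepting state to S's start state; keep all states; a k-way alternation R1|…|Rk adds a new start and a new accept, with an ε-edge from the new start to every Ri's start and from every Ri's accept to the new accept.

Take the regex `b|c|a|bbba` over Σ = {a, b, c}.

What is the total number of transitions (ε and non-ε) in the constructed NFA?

18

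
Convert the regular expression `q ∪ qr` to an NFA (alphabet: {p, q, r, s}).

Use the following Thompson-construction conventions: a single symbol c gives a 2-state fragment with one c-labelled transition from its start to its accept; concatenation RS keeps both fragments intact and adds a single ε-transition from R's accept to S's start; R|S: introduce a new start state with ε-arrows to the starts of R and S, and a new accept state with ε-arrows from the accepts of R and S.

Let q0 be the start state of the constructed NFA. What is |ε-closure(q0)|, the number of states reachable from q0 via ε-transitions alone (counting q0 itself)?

Let C(F) = |ε-closure(F.start)| within fragment F, and note whether F accepts ε. Symbol fragments have C = 1 and do not accept ε. Then:
  qr → same as the first factor's closure: |ε-closure| = 1
  q ∪ qr → |ε-closure| = 1 + 1 + 1 = 3 (the new accept is not ε-reachable since no branch accepts ε)

3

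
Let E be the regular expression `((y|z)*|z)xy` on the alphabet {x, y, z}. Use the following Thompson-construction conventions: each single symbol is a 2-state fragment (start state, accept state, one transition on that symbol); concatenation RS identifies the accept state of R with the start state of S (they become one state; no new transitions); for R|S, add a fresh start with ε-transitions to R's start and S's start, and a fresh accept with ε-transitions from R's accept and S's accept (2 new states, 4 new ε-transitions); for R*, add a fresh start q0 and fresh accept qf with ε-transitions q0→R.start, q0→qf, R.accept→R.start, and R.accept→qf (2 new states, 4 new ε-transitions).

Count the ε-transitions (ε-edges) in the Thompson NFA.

12

Building bottom-up:
Each of the 5 symbol leaves contributes 0 ε-transitions.
  y|z : 4 ε-transitions
  (y|z)* : 8 ε-transitions
  (y|z)*|z : 12 ε-transitions
  ((y|z)*|z)xy : 12 ε-transitions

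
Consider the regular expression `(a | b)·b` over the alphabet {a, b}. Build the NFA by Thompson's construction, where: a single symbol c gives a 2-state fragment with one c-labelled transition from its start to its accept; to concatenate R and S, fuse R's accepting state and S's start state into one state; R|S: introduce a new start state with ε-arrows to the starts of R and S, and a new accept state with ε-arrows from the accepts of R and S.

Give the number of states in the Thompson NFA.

7

By structural recursion:
Each of the 3 symbol leaves contributes a 2-state fragment.
  a | b → 6 states
  (a | b)·b → 7 states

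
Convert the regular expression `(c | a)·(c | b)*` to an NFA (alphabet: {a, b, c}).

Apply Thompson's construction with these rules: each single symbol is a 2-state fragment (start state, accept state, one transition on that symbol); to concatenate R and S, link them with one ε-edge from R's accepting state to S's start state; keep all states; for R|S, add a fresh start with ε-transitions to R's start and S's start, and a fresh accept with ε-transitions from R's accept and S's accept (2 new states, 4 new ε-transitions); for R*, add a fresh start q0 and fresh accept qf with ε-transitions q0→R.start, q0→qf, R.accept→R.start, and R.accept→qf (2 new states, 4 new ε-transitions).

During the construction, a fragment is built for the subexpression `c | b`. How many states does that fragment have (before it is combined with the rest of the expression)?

6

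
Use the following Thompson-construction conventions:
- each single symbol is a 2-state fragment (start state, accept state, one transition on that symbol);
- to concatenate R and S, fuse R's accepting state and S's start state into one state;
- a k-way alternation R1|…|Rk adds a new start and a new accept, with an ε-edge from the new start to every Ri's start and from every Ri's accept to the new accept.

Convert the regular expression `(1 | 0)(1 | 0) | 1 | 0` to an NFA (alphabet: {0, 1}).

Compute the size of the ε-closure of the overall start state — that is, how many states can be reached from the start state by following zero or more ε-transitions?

6

Work bottom-up. For each fragment F, track |ε-closure(F.start)| and whether F's accept lies in that closure (i.e. whether F accepts ε). A single-symbol fragment has closure size 1 and does not accept ε.
  1 | 0 → |ε-closure| = 1 + 1 + 1 = 3 (the new accept is not ε-reachable since no branch accepts ε)
  1 | 0 → new start ε-reaches every alternative's start; none of them accept ε, so the new accept is not reached: |ε-closure| = 1 + 1 + 1 = 3
  (1 | 0)(1 | 0) → same as the first factor's closure: |ε-closure| = 3
  (1 | 0)(1 | 0) | 1 | 0 → |ε-closure| = 1 + 3 + 1 + 1 = 6 (the new accept is not ε-reachable since no branch accepts ε)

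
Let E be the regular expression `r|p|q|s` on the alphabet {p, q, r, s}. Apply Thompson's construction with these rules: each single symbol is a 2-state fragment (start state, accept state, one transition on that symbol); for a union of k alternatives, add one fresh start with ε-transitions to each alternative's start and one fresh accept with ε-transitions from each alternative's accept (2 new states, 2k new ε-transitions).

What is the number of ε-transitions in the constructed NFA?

8

Bottom-up over the parse tree:
Each of the 4 symbol leaves contributes 0 ε-transitions.
  r|p|q|s = 8 ε-transitions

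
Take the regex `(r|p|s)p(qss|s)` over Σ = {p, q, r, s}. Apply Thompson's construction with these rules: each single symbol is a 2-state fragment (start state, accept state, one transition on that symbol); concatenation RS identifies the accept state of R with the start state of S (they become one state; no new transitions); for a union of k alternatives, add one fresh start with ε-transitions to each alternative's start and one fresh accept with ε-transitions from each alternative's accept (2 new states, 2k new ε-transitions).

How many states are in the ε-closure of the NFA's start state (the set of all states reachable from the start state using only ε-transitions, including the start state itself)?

4

Let C(F) = |ε-closure(F.start)| within fragment F, and note whether F accepts ε. Symbol fragments have C = 1 and do not accept ε. Then:
  r|p|s → C = 1 + 1 + 1 + 1 = 4 (the new accept is not ε-reachable since no branch accepts ε)
  qss → same as the first factor's closure: C = 1
  qss|s → C = 1 + 1 + 1 = 3 (the new accept is not ε-reachable since no branch accepts ε)
  (r|p|s)p(qss|s) → same as the first factor's closure: C = 4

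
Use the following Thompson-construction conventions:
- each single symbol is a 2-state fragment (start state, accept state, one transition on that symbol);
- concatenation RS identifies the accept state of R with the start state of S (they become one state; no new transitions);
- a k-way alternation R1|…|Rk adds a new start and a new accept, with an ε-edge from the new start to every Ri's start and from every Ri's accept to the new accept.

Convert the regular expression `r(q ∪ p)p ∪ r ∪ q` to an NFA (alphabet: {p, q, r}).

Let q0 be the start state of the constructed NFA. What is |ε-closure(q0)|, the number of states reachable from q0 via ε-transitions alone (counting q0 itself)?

4

Compute the ε-closure size of each fragment's start state recursively; a symbol fragment's start has no outgoing ε-edge, so its closure is just itself (size 1).
  q ∪ p — |ε-closure| = 1 + 1 + 1 = 3 (the new accept is not ε-reachable since no branch accepts ε)
  r(q ∪ p)p — same as the first factor's closure: |ε-closure| = 1
  r(q ∪ p)p ∪ r ∪ q — |ε-closure| = 1 + 1 + 1 + 1 = 4 (the new accept is not ε-reachable since no branch accepts ε)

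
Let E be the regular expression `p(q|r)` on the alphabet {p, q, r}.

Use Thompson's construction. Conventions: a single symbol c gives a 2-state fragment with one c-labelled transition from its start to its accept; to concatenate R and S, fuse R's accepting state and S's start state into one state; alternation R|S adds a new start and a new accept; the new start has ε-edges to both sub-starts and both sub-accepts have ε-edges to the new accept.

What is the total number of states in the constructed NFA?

Bottom-up over the parse tree:
Each of the 3 symbol leaves contributes a 2-state fragment.
  q|r → 6 states
  p(q|r) → 7 states

7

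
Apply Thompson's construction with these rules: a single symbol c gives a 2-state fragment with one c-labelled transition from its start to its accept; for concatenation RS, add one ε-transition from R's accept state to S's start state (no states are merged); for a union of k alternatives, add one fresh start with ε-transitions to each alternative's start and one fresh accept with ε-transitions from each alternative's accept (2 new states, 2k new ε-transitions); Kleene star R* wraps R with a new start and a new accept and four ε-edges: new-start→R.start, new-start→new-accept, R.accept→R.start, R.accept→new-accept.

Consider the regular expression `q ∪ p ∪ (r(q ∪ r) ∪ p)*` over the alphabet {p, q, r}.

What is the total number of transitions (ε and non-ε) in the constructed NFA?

25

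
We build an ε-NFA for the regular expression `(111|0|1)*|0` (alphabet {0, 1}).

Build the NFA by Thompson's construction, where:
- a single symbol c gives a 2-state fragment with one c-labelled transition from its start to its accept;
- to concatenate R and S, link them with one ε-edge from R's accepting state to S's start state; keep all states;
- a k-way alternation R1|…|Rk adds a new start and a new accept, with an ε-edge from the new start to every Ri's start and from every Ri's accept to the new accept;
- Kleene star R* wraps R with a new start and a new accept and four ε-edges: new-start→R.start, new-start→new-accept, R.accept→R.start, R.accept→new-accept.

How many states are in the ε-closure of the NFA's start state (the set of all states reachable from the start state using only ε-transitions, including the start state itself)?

9

Compute the ε-closure size of each fragment's start state recursively; a symbol fragment's start has no outgoing ε-edge, so its closure is just itself (size 1).
  111 → same as the first factor's closure: |ε-closure| = 1
  111|0|1 → |ε-closure| = 1 + 1 + 1 + 1 = 4 (the new accept is not ε-reachable since no branch accepts ε)
  (111|0|1)* → new start has ε-edges to the inner start and to the new accept, so |ε-closure| = 2 + 4 = 6
  (111|0|1)*|0 → new start ε-reaches every alternative's start; at least one alternative accepts ε, so the union's new accept is reached too: |ε-closure| = 1 + 6 + 1 + 1 = 9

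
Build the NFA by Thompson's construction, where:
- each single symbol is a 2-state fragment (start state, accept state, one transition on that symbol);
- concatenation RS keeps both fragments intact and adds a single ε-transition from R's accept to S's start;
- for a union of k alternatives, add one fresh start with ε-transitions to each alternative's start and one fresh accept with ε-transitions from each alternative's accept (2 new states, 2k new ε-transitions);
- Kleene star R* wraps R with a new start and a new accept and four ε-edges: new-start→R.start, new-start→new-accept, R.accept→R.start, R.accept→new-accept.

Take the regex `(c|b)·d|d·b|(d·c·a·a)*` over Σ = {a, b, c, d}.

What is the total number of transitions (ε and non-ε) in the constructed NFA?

28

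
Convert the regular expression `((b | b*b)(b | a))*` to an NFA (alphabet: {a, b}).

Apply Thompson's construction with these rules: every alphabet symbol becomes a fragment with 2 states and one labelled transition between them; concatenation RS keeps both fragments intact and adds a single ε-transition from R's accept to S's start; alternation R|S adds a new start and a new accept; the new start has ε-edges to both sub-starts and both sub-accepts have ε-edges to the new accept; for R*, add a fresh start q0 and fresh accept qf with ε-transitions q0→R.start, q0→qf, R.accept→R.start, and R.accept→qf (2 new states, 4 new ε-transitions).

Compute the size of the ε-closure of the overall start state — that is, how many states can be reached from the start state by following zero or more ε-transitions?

Let C(F) = |ε-closure(F.start)| within fragment F, and note whether F accepts ε. Symbol fragments have C = 1 and do not accept ε. Then:
  b* : new start has ε-edges to the inner start and to the new accept, so |closure| = 2 + 1 = 3
  b*b : |closure| = 3 + 1 = 4 (closure spills across the concat boundary because the left factor accepts ε)
  b | b*b : |closure| = 1 + 1 + 4 = 6 (the new accept is not ε-reachable since no branch accepts ε)
  b | a : |closure| = 1 + 1 + 1 = 3 (the new accept is not ε-reachable since no branch accepts ε)
  (b | b*b)(b | a) : same as the first factor's closure: |closure| = 6
  ((b | b*b)(b | a))* : the star's fresh start ε-reaches both the body's start and the fresh accept: |closure| = 2 + 6 = 8

8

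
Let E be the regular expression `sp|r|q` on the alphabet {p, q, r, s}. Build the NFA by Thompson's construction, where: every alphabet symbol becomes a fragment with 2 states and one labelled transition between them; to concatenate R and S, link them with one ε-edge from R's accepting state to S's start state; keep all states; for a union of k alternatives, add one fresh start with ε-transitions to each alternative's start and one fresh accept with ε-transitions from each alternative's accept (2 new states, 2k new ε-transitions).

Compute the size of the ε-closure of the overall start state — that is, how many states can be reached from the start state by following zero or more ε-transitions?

4

Compute the ε-closure size of each fragment's start state recursively; a symbol fragment's start has no outgoing ε-edge, so its closure is just itself (size 1).
  sp — C equals the left operand's closure size = 1 (its accept is not ε-reachable, so the closure stops there)
  sp|r|q — C = 1 + 1 + 1 + 1 = 4 (the new accept is not ε-reachable since no branch accepts ε)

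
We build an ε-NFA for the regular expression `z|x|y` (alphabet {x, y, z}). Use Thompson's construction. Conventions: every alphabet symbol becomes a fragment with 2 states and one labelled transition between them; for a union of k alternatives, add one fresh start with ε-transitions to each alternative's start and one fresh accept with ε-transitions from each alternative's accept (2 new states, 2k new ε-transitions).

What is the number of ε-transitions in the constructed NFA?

6

Per subexpression:
Each of the 3 symbol leaves contributes 0 ε-transitions.
  z|x|y — 6 ε-transitions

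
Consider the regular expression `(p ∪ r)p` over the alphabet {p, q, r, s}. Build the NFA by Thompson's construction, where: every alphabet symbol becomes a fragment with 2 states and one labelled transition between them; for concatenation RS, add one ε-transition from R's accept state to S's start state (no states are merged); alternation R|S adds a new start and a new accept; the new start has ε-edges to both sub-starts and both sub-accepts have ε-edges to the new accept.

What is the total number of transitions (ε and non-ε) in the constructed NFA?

Building bottom-up:
Each of the 3 symbol leaves contributes 1 transition (1 symbol, 0 ε).
  p ∪ r — 6 transitions (2 symbol, 4 ε)
  (p ∪ r)p — 8 transitions (3 symbol, 5 ε)

8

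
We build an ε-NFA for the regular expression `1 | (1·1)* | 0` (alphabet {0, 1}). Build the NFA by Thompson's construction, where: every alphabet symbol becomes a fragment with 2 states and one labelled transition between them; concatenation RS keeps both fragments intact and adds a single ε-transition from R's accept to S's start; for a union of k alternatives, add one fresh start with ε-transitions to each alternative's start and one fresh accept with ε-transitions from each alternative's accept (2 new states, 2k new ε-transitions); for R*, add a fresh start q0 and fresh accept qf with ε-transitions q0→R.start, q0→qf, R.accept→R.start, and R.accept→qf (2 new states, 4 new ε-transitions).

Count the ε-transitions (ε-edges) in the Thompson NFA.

11

Recursing over subexpressions:
Each of the 4 symbol leaves contributes 0 ε-transitions.
  1·1 = 1 ε-transition
  (1·1)* = 5 ε-transitions
  1 | (1·1)* | 0 = 11 ε-transitions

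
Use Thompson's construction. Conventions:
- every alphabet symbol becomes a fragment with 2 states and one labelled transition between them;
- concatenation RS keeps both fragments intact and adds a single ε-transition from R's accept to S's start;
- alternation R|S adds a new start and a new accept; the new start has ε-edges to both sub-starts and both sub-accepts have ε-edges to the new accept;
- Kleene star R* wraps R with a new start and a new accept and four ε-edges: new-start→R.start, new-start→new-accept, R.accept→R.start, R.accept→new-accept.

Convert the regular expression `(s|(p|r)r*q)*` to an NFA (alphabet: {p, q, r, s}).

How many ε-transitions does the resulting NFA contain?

18

Bottom-up over the parse tree:
Each of the 5 symbol leaves contributes 0 ε-transitions.
  p|r → 4 ε-transitions
  r* → 4 ε-transitions
  (p|r)r*q → 10 ε-transitions
  s|(p|r)r*q → 14 ε-transitions
  (s|(p|r)r*q)* → 18 ε-transitions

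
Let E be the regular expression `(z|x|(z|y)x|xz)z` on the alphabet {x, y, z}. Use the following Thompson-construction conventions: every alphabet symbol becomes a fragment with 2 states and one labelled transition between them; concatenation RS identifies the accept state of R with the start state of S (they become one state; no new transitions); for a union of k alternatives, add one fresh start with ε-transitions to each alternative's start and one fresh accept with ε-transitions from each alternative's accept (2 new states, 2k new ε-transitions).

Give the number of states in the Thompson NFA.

17

Bottom-up over the parse tree:
Each of the 8 symbol leaves contributes a 2-state fragment.
  z|y → 6 states
  (z|y)x → 7 states
  xz → 3 states
  z|x|(z|y)x|xz → 16 states
  (z|x|(z|y)x|xz)z → 17 states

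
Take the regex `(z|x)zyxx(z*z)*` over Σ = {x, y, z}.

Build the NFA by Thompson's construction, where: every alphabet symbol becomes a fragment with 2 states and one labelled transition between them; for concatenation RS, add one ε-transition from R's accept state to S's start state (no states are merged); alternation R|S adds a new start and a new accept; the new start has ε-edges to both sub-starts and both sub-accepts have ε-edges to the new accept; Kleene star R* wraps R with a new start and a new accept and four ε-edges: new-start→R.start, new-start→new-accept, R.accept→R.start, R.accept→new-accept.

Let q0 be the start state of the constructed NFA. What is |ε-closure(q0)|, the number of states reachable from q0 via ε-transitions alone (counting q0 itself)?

3

Let C(F) = |ε-closure(F.start)| within fragment F, and note whether F accepts ε. Symbol fragments have C = 1 and do not accept ε. Then:
  z|x — new start ε-reaches every alternative's start; none of them accept ε, so the new accept is not reached: |ε-closure| = 1 + 1 + 1 = 3
  z* — |ε-closure| = 1 (new start) + 1 (body) + 1 (new accept) = 3
  z*z — the left operand accepts ε, so the closure extends into the next operand (via the concat ε-link); |ε-closure| = 3 + 1 = 4
  (z*z)* — new start has ε-edges to the inner start and to the new accept, so |ε-closure| = 2 + 4 = 6
  (z|x)zyxx(z*z)* — same as the first factor's closure: |ε-closure| = 3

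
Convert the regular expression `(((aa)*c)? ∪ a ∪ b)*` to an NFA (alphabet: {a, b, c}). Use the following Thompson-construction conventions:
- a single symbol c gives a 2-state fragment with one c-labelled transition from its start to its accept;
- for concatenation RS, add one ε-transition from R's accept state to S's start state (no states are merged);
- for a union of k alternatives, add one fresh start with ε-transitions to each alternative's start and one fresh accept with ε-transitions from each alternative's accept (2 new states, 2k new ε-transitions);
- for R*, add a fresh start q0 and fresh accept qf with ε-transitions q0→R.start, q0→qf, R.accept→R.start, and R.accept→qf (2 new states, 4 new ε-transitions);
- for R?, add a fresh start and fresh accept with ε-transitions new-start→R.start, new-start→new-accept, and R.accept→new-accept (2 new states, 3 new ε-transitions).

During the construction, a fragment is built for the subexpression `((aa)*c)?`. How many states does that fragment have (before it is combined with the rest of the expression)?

10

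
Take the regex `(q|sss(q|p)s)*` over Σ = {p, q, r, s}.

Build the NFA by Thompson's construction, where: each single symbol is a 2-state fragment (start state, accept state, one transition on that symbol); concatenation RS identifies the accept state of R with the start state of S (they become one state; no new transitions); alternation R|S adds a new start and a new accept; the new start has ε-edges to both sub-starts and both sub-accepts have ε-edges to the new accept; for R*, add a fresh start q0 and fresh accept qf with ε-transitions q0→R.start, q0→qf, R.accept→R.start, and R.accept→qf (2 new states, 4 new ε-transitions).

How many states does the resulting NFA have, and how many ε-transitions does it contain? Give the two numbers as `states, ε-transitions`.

16, 12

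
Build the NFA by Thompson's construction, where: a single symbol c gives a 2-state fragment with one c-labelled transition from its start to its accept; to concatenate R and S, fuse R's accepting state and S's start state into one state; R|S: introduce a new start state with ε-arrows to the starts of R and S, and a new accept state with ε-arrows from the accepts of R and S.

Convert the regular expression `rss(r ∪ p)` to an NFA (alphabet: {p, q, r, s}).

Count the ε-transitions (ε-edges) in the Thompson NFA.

4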